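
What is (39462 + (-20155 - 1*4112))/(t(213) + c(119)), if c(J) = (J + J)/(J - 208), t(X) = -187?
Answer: -450785/5627 ≈ -80.111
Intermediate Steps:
c(J) = 2*J/(-208 + J) (c(J) = (2*J)/(-208 + J) = 2*J/(-208 + J))
(39462 + (-20155 - 1*4112))/(t(213) + c(119)) = (39462 + (-20155 - 1*4112))/(-187 + 2*119/(-208 + 119)) = (39462 + (-20155 - 4112))/(-187 + 2*119/(-89)) = (39462 - 24267)/(-187 + 2*119*(-1/89)) = 15195/(-187 - 238/89) = 15195/(-16881/89) = 15195*(-89/16881) = -450785/5627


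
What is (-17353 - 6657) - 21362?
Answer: -45372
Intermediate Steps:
(-17353 - 6657) - 21362 = -24010 - 21362 = -45372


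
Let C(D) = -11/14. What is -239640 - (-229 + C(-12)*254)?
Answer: -1674480/7 ≈ -2.3921e+5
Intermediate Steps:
C(D) = -11/14 (C(D) = -11*1/14 = -11/14)
-239640 - (-229 + C(-12)*254) = -239640 - (-229 - 11/14*254) = -239640 - (-229 - 1397/7) = -239640 - 1*(-3000/7) = -239640 + 3000/7 = -1674480/7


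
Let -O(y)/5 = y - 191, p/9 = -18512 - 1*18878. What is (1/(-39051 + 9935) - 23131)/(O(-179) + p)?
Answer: 673482197/9743960560 ≈ 0.069118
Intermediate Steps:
p = -336510 (p = 9*(-18512 - 1*18878) = 9*(-18512 - 18878) = 9*(-37390) = -336510)
O(y) = 955 - 5*y (O(y) = -5*(y - 191) = -5*(-191 + y) = 955 - 5*y)
(1/(-39051 + 9935) - 23131)/(O(-179) + p) = (1/(-39051 + 9935) - 23131)/((955 - 5*(-179)) - 336510) = (1/(-29116) - 23131)/((955 + 895) - 336510) = (-1/29116 - 23131)/(1850 - 336510) = -673482197/29116/(-334660) = -673482197/29116*(-1/334660) = 673482197/9743960560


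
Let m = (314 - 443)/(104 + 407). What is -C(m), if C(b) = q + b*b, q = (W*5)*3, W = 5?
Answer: -19600716/261121 ≈ -75.064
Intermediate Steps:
m = -129/511 ≈ -0.25245
q = 75 (q = (5*5)*3 = 25*3 = 75)
C(b) = 75 + b² (C(b) = 75 + b*b = 75 + b²)
-C(m) = -(75 + (-129/511)²) = -(75 + 16641/261121) = -1*19600716/261121 = -19600716/261121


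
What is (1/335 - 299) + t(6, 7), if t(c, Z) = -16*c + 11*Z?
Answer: -106529/335 ≈ -318.00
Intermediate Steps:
(1/335 - 299) + t(6, 7) = (1/335 - 299) + (-16*6 + 11*7) = (1/335 - 299) + (-96 + 77) = -100164/335 - 19 = -106529/335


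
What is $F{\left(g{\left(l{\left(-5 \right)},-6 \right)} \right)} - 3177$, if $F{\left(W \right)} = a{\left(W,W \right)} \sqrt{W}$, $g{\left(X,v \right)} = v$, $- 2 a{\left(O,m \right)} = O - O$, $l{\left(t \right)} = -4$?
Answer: $-3177$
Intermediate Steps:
$a{\left(O,m \right)} = 0$ ($a{\left(O,m \right)} = - \frac{O - O}{2} = \left(- \frac{1}{2}\right) 0 = 0$)
$F{\left(W \right)} = 0$ ($F{\left(W \right)} = 0 \sqrt{W} = 0$)
$F{\left(g{\left(l{\left(-5 \right)},-6 \right)} \right)} - 3177 = 0 - 3177 = -3177$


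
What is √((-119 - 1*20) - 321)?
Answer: 2*I*√115 ≈ 21.448*I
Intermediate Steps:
√((-119 - 1*20) - 321) = √((-119 - 20) - 321) = √(-139 - 321) = √(-460) = 2*I*√115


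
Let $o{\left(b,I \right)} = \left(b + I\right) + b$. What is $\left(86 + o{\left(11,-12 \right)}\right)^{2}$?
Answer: $9216$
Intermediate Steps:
$o{\left(b,I \right)} = I + 2 b$ ($o{\left(b,I \right)} = \left(I + b\right) + b = I + 2 b$)
$\left(86 + o{\left(11,-12 \right)}\right)^{2} = \left(86 + \left(-12 + 2 \cdot 11\right)\right)^{2} = \left(86 + \left(-12 + 22\right)\right)^{2} = \left(86 + 10\right)^{2} = 96^{2} = 9216$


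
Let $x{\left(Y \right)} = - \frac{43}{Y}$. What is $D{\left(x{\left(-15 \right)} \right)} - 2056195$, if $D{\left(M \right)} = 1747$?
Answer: $-2054448$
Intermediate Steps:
$D{\left(x{\left(-15 \right)} \right)} - 2056195 = 1747 - 2056195 = -2054448$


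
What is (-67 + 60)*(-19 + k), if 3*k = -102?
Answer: 371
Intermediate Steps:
k = -34 (k = (⅓)*(-102) = -34)
(-67 + 60)*(-19 + k) = (-67 + 60)*(-19 - 34) = -7*(-53) = 371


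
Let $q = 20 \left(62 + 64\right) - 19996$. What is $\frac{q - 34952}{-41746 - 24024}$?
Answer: $\frac{26214}{32885} \approx 0.79714$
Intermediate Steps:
$q = -17476$ ($q = 20 \cdot 126 - 19996 = 2520 - 19996 = -17476$)
$\frac{q - 34952}{-41746 - 24024} = \frac{-17476 - 34952}{-41746 - 24024} = - \frac{52428}{-65770} = \left(-52428\right) \left(- \frac{1}{65770}\right) = \frac{26214}{32885}$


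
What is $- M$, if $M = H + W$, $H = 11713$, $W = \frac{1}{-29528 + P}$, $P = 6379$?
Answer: $- \frac{271144236}{23149} \approx -11713.0$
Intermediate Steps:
$W = - \frac{1}{23149}$ ($W = \frac{1}{-29528 + 6379} = \frac{1}{-23149} = - \frac{1}{23149} \approx -4.3198 \cdot 10^{-5}$)
$M = \frac{271144236}{23149}$ ($M = 11713 - \frac{1}{23149} = \frac{271144236}{23149} \approx 11713.0$)
$- M = \left(-1\right) \frac{271144236}{23149} = - \frac{271144236}{23149}$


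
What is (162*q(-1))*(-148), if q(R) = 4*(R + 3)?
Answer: -191808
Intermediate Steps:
q(R) = 12 + 4*R (q(R) = 4*(3 + R) = 12 + 4*R)
(162*q(-1))*(-148) = (162*(12 + 4*(-1)))*(-148) = (162*(12 - 4))*(-148) = (162*8)*(-148) = 1296*(-148) = -191808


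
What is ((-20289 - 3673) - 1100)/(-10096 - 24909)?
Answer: 25062/35005 ≈ 0.71595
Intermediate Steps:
((-20289 - 3673) - 1100)/(-10096 - 24909) = (-23962 - 1100)/(-35005) = -25062*(-1/35005) = 25062/35005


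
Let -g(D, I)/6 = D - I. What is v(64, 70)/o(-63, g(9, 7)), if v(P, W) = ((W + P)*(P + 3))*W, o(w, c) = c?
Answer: -157115/3 ≈ -52372.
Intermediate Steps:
g(D, I) = -6*D + 6*I (g(D, I) = -6*(D - I) = -6*D + 6*I)
v(P, W) = W*(3 + P)*(P + W) (v(P, W) = ((P + W)*(3 + P))*W = ((3 + P)*(P + W))*W = W*(3 + P)*(P + W))
v(64, 70)/o(-63, g(9, 7)) = (70*(64**2 + 3*64 + 3*70 + 64*70))/(-6*9 + 6*7) = (70*(4096 + 192 + 210 + 4480))/(-54 + 42) = (70*8978)/(-12) = 628460*(-1/12) = -157115/3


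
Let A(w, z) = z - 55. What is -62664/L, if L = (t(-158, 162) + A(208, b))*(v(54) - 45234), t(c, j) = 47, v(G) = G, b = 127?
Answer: 746/64005 ≈ 0.011655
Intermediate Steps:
A(w, z) = -55 + z
L = -5376420 (L = (47 + (-55 + 127))*(54 - 45234) = (47 + 72)*(-45180) = 119*(-45180) = -5376420)
-62664/L = -62664/(-5376420) = -62664*(-1/5376420) = 746/64005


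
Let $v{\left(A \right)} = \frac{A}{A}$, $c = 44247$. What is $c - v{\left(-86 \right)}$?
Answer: $44246$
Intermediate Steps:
$v{\left(A \right)} = 1$
$c - v{\left(-86 \right)} = 44247 - 1 = 44246$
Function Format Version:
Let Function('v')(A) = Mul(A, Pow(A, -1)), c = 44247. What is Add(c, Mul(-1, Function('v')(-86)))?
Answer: 44246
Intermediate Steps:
Function('v')(A) = 1
Add(c, Mul(-1, Function('v')(-86))) = Add(44247, Mul(-1, 1)) = Add(44247, -1) = 44246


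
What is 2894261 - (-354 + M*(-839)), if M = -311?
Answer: 2633686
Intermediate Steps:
2894261 - (-354 + M*(-839)) = 2894261 - (-354 - 311*(-839)) = 2894261 - (-354 + 260929) = 2894261 - 1*260575 = 2894261 - 260575 = 2633686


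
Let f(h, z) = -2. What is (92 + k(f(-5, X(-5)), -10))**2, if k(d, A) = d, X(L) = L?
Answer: 8100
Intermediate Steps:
(92 + k(f(-5, X(-5)), -10))**2 = (92 - 2)**2 = 90**2 = 8100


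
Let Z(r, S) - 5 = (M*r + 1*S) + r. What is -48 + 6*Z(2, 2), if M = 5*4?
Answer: 246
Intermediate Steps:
M = 20
Z(r, S) = 5 + S + 21*r (Z(r, S) = 5 + ((20*r + 1*S) + r) = 5 + ((20*r + S) + r) = 5 + ((S + 20*r) + r) = 5 + (S + 21*r) = 5 + S + 21*r)
-48 + 6*Z(2, 2) = -48 + 6*(5 + 2 + 21*2) = -48 + 6*(5 + 2 + 42) = -48 + 6*49 = -48 + 294 = 246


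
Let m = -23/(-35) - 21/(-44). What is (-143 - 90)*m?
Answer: -407051/1540 ≈ -264.32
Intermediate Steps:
m = 1747/1540 (m = -23*(-1/35) - 21*(-1/44) = 23/35 + 21/44 = 1747/1540 ≈ 1.1344)
(-143 - 90)*m = (-143 - 90)*(1747/1540) = -233*1747/1540 = -407051/1540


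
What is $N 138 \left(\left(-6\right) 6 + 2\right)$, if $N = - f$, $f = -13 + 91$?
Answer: $365976$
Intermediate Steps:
$f = 78$
$N = -78$ ($N = \left(-1\right) 78 = -78$)
$N 138 \left(\left(-6\right) 6 + 2\right) = \left(-78\right) 138 \left(\left(-6\right) 6 + 2\right) = - 10764 \left(-36 + 2\right) = \left(-10764\right) \left(-34\right) = 365976$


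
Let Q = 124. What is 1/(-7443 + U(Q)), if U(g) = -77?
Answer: -1/7520 ≈ -0.00013298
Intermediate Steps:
1/(-7443 + U(Q)) = 1/(-7443 - 77) = 1/(-7520) = -1/7520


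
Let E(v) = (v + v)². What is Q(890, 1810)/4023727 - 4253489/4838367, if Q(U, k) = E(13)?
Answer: -17111607797411/19468267933809 ≈ -0.87895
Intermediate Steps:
E(v) = 4*v² (E(v) = (2*v)² = 4*v²)
Q(U, k) = 676 (Q(U, k) = 4*13² = 4*169 = 676)
Q(890, 1810)/4023727 - 4253489/4838367 = 676/4023727 - 4253489/4838367 = -17111607797411/19468267933809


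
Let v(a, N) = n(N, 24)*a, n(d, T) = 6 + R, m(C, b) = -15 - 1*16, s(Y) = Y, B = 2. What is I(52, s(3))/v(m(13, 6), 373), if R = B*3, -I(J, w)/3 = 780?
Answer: 195/31 ≈ 6.2903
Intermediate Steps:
I(J, w) = -2340 (I(J, w) = -3*780 = -2340)
m(C, b) = -31 (m(C, b) = -15 - 16 = -31)
R = 6 (R = 2*3 = 6)
n(d, T) = 12 (n(d, T) = 6 + 6 = 12)
v(a, N) = 12*a
I(52, s(3))/v(m(13, 6), 373) = -2340/(12*(-31)) = -2340/(-372) = -2340*(-1/372) = 195/31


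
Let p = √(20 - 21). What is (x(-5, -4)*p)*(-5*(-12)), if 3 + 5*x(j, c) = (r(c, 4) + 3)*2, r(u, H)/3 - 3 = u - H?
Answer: -324*I ≈ -324.0*I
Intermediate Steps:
r(u, H) = 9 - 3*H + 3*u (r(u, H) = 9 + 3*(u - H) = 9 + (-3*H + 3*u) = 9 - 3*H + 3*u)
p = I (p = √(-1) = I ≈ 1.0*I)
x(j, c) = -⅗ + 6*c/5 (x(j, c) = -⅗ + (((9 - 3*4 + 3*c) + 3)*2)/5 = -⅗ + (((9 - 12 + 3*c) + 3)*2)/5 = -⅗ + (((-3 + 3*c) + 3)*2)/5 = -⅗ + ((3*c)*2)/5 = -⅗ + (6*c)/5 = -⅗ + 6*c/5)
(x(-5, -4)*p)*(-5*(-12)) = ((-⅗ + (6/5)*(-4))*I)*(-5*(-12)) = ((-⅗ - 24/5)*I)*60 = -27*I/5*60 = -324*I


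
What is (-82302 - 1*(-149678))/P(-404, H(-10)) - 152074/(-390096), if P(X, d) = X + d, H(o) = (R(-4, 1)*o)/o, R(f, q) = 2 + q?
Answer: -13111063211/78214248 ≈ -167.63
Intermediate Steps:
H(o) = 3 (H(o) = ((2 + 1)*o)/o = (3*o)/o = 3)
(-82302 - 1*(-149678))/P(-404, H(-10)) - 152074/(-390096) = (-82302 - 1*(-149678))/(-404 + 3) - 152074/(-390096) = (-82302 + 149678)/(-401) - 152074*(-1/390096) = 67376*(-1/401) + 76037/195048 = -67376/401 + 76037/195048 = -13111063211/78214248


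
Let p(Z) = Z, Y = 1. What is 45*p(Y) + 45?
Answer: 90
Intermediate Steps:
45*p(Y) + 45 = 45*1 + 45 = 45 + 45 = 90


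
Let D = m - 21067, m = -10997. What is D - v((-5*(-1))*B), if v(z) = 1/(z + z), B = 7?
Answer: -2244481/70 ≈ -32064.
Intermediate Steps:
v(z) = 1/(2*z)
D = -32064 (D = -10997 - 21067 = -32064)
D - v((-5*(-1))*B) = -32064 - 1/(2*(-5*(-1)*7)) = -32064 - 1/(2*(5*7)) = -32064 - 1/(2*35) = -32064 - 1*1/70 = -32064 - 1/70 = -2244481/70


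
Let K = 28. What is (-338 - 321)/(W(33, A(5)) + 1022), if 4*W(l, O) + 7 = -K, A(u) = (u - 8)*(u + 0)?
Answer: -2636/4053 ≈ -0.65038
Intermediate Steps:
A(u) = u*(-8 + u) (A(u) = (-8 + u)*u = u*(-8 + u))
W(l, O) = -35/4 (W(l, O) = -7/4 + (-1*28)/4 = -7/4 + (¼)*(-28) = -7/4 - 7 = -35/4)
(-338 - 321)/(W(33, A(5)) + 1022) = (-338 - 321)/(-35/4 + 1022) = -659/4053/4 = -659*4/4053 = -2636/4053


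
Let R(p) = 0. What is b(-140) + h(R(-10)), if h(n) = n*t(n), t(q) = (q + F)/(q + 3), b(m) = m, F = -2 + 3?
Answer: -140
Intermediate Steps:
F = 1
t(q) = (1 + q)/(3 + q) (t(q) = (q + 1)/(q + 3) = (1 + q)/(3 + q))
h(n) = n*(1 + n)/(3 + n) (h(n) = n*((1 + n)/(3 + n)) = n*(1 + n)/(3 + n))
b(-140) + h(R(-10)) = -140 + 0*(1 + 0)/(3 + 0) = -140 + 0*1/3 = -140 + 0*(⅓)*1 = -140 + 0 = -140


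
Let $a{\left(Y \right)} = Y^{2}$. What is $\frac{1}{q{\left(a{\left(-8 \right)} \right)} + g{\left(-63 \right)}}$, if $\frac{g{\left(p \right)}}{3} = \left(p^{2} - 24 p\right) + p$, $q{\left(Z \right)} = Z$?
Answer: $\frac{1}{16318} \approx 6.1282 \cdot 10^{-5}$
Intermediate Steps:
$g{\left(p \right)} = - 69 p + 3 p^{2}$ ($g{\left(p \right)} = 3 \left(\left(p^{2} - 24 p\right) + p\right) = 3 \left(p^{2} - 23 p\right) = - 69 p + 3 p^{2}$)
$\frac{1}{q{\left(a{\left(-8 \right)} \right)} + g{\left(-63 \right)}} = \frac{1}{\left(-8\right)^{2} + 3 \left(-63\right) \left(-23 - 63\right)} = \frac{1}{64 + 3 \left(-63\right) \left(-86\right)} = \frac{1}{64 + 16254} = \frac{1}{16318}$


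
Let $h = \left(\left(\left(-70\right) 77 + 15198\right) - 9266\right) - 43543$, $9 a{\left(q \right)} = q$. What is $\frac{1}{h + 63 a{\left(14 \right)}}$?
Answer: $- \frac{1}{42903} \approx -2.3308 \cdot 10^{-5}$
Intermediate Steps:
$a{\left(q \right)} = \frac{q}{9}$
$h = -43001$ ($h = \left(\left(-5390 + 15198\right) - 9266\right) - 43543 = \left(9808 - 9266\right) - 43543 = 542 - 43543 = -43001$)
$\frac{1}{h + 63 a{\left(14 \right)}} = \frac{1}{-43001 + 63 \cdot \frac{1}{9} \cdot 14} = \frac{1}{-43001 + 63 \cdot \frac{14}{9}} = \frac{1}{-43001 + 98} = \frac{1}{-42903} = - \frac{1}{42903}$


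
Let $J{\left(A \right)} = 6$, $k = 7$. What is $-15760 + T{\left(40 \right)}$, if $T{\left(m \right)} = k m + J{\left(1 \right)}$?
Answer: $-15474$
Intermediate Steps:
$T{\left(m \right)} = 6 + 7 m$ ($T{\left(m \right)} = 7 m + 6 = 6 + 7 m$)
$-15760 + T{\left(40 \right)} = -15760 + \left(6 + 7 \cdot 40\right) = -15760 + \left(6 + 280\right) = -15760 + 286 = -15474$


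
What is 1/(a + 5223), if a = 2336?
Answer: 1/7559 ≈ 0.00013229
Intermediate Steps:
1/(a + 5223) = 1/(2336 + 5223) = 1/7559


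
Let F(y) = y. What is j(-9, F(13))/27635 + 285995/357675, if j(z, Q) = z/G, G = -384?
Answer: 8093163733/10121572992 ≈ 0.79960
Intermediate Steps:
j(z, Q) = -z/384 (j(z, Q) = z/(-384) = z*(-1/384) = -z/384)
j(-9, F(13))/27635 + 285995/357675 = -1/384*(-9)/27635 + 285995/357675 = (3/128)*(1/27635) + 285995*(1/357675) = 3/3537280 + 57199/71535 = 8093163733/10121572992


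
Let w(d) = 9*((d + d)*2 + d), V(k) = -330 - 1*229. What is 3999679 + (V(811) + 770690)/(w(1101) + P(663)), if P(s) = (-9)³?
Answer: 195249100195/48816 ≈ 3.9997e+6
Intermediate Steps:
V(k) = -559 (V(k) = -330 - 229 = -559)
w(d) = 45*d (w(d) = 9*((2*d)*2 + d) = 9*(4*d + d) = 9*(5*d) = 45*d)
P(s) = -729
3999679 + (V(811) + 770690)/(w(1101) + P(663)) = 3999679 + (-559 + 770690)/(45*1101 - 729) = 3999679 + 770131/(49545 - 729) = 3999679 + 770131/48816 = 195249100195/48816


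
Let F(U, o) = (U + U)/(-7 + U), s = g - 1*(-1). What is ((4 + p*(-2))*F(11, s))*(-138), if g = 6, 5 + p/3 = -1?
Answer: -30360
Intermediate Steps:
p = -18 (p = -15 + 3*(-1) = -15 - 3 = -18)
s = 7 (s = 6 - 1*(-1) = 6 + 1 = 7)
F(U, o) = 2*U/(-7 + U) (F(U, o) = (2*U)/(-7 + U) = 2*U/(-7 + U))
((4 + p*(-2))*F(11, s))*(-138) = ((4 - 18*(-2))*(2*11/(-7 + 11)))*(-138) = ((4 + 36)*(2*11/4))*(-138) = (40*(2*11*(¼)))*(-138) = (40*(11/2))*(-138) = 220*(-138) = -30360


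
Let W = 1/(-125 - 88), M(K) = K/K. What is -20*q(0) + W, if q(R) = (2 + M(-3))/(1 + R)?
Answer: -12781/213 ≈ -60.005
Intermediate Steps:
M(K) = 1
W = -1/213 (W = 1/(-213) = -1/213 ≈ -0.0046948)
q(R) = 3/(1 + R) (q(R) = (2 + 1)/(1 + R) = 3/(1 + R))
-20*q(0) + W = -60/(1 + 0) - 1/213 = -60/1 - 1/213 = -60 - 1/213 = -12781/213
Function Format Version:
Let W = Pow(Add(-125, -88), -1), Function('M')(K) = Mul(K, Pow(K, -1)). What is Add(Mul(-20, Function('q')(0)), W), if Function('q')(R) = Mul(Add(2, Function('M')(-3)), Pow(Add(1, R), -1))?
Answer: Rational(-12781, 213) ≈ -60.005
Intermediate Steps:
Function('M')(K) = 1
W = Rational(-1, 213) (W = Pow(-213, -1) = Rational(-1, 213) ≈ -0.0046948)
Function('q')(R) = Mul(3, Pow(Add(1, R), -1)) (Function('q')(R) = Mul(Add(2, 1), Pow(Add(1, R), -1)) = Mul(3, Pow(Add(1, R), -1)))
Add(Mul(-20, Function('q')(0)), W) = Add(Mul(-20, Mul(3, Pow(Add(1, 0), -1))), Rational(-1, 213)) = Add(Mul(-20, Mul(3, Pow(1, -1))), Rational(-1, 213)) = Add(Mul(-20, Mul(3, 1)), Rational(-1, 213)) = Add(Mul(-20, 3), Rational(-1, 213)) = Add(-60, Rational(-1, 213)) = Rational(-12781, 213)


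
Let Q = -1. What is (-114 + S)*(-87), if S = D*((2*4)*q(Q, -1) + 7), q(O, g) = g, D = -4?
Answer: 9570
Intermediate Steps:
S = 4 (S = -4*((2*4)*(-1) + 7) = -4*(8*(-1) + 7) = -4*(-8 + 7) = -4*(-1) = 4)
(-114 + S)*(-87) = (-114 + 4)*(-87) = -110*(-87) = 9570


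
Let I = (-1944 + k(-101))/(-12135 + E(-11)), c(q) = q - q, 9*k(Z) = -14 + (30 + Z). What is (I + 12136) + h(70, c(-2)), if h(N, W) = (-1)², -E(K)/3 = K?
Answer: 1321955347/108918 ≈ 12137.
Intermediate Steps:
k(Z) = 16/9 + Z/9 (k(Z) = (-14 + (30 + Z))/9 = (16 + Z)/9 = 16/9 + Z/9)
c(q) = 0
E(K) = -3*K
I = 17581/108918 (I = (-1944 + (16/9 + (⅑)*(-101)))/(-12135 - 3*(-11)) = (-1944 + (16/9 - 101/9))/(-12135 + 33) = (-1944 - 85/9)/(-12102) = -17581/9*(-1/12102) = 17581/108918 ≈ 0.16142)
h(N, W) = 1
(I + 12136) + h(70, c(-2)) = (17581/108918 + 12136) + 1 = 1321846429/108918 + 1 = 1321955347/108918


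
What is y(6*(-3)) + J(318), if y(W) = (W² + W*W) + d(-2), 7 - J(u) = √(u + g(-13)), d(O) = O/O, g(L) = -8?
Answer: 656 - √310 ≈ 638.39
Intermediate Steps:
d(O) = 1
J(u) = 7 - √(-8 + u) (J(u) = 7 - √(u - 8) = 7 - √(-8 + u))
y(W) = 1 + 2*W² (y(W) = (W² + W*W) + 1 = (W² + W²) + 1 = 2*W² + 1 = 1 + 2*W²)
y(6*(-3)) + J(318) = (1 + 2*(6*(-3))²) + (7 - √(-8 + 318)) = (1 + 2*(-18)²) + (7 - √310) = (1 + 2*324) + (7 - √310) = (1 + 648) + (7 - √310) = 649 + (7 - √310) = 656 - √310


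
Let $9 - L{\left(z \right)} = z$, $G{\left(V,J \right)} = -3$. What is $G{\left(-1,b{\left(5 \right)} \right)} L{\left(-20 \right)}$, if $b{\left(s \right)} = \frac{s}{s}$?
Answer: $-87$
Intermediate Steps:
$b{\left(s \right)} = 1$
$L{\left(z \right)} = 9 - z$
$G{\left(-1,b{\left(5 \right)} \right)} L{\left(-20 \right)} = - 3 \left(9 - -20\right) = - 3 \left(9 + 20\right) = \left(-3\right) 29 = -87$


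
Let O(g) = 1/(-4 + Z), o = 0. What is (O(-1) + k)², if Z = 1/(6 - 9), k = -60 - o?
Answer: 613089/169 ≈ 3627.7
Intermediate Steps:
k = -60 (k = -60 - 1*0 = -60 + 0 = -60)
Z = -⅓ (Z = 1/(-3) = -⅓ ≈ -0.33333)
O(g) = -3/13 (O(g) = 1/(-4 - ⅓) = 1/(-13/3) = -3/13)
(O(-1) + k)² = (-3/13 - 60)² = (-783/13)² = 613089/169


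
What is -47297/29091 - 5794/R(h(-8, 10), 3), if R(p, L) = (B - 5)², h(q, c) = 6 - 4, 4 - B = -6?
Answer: -169735679/727275 ≈ -233.39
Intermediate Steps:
B = 10 (B = 4 - 1*(-6) = 4 + 6 = 10)
h(q, c) = 2
R(p, L) = 25 (R(p, L) = (10 - 5)² = 5² = 25)
-47297/29091 - 5794/R(h(-8, 10), 3) = -47297/29091 - 5794/25 = -169735679/727275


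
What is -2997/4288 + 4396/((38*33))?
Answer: 7545905/2688576 ≈ 2.8067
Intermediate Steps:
-2997/4288 + 4396/((38*33)) = -2997*1/4288 + 4396/1254 = -2997/4288 + 4396*(1/1254) = -2997/4288 + 2198/627 = 7545905/2688576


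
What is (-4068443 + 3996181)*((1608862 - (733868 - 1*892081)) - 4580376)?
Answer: 203294756862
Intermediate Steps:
(-4068443 + 3996181)*((1608862 - (733868 - 1*892081)) - 4580376) = -72262*((1608862 - (733868 - 892081)) - 4580376) = -72262*((1608862 - 1*(-158213)) - 4580376) = -72262*((1608862 + 158213) - 4580376) = -72262*(1767075 - 4580376) = -72262*(-2813301) = 203294756862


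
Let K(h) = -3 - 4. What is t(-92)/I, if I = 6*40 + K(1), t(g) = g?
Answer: -92/233 ≈ -0.39485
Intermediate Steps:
K(h) = -7
I = 233 (I = 6*40 - 7 = 240 - 7 = 233)
t(-92)/I = -92/233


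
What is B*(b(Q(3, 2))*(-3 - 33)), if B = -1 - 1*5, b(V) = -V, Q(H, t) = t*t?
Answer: -864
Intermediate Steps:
Q(H, t) = t²
B = -6 (B = -1 - 5 = -6)
B*(b(Q(3, 2))*(-3 - 33)) = -6*(-1*2²)*(-3 - 33) = -6*(-1*4)*(-36) = -(-24)*(-36) = -6*144 = -864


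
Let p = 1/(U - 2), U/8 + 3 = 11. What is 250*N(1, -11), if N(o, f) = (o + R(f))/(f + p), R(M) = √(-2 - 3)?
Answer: -15500/681 - 15500*I*√5/681 ≈ -22.761 - 50.894*I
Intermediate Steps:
U = 64 (U = -24 + 8*11 = -24 + 88 = 64)
R(M) = I*√5 (R(M) = √(-5) = I*√5)
p = 1/62 (p = 1/(64 - 2) = 1/62 ≈ 0.016129)
N(o, f) = (o + I*√5)/(1/62 + f) (N(o, f) = (o + I*√5)/(f + 1/62) = (o + I*√5)/(1/62 + f))
250*N(1, -11) = 250*(62*(1 + I*√5)/(1 + 62*(-11))) = 250*(62*(1 + I*√5)/(1 - 682)) = 250*(62*(1 + I*√5)/(-681)) = 250*(62*(-1/681)*(1 + I*√5)) = 250*(-62/681 - 62*I*√5/681) = -15500/681 - 15500*I*√5/681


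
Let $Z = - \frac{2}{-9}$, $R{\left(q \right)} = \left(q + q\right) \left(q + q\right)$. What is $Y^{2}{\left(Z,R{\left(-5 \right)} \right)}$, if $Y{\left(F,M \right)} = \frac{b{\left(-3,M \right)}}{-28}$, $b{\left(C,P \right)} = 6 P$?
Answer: $\frac{22500}{49} \approx 459.18$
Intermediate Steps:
$R{\left(q \right)} = 4 q^{2}$ ($R{\left(q \right)} = 2 q 2 q = 4 q^{2}$)
$Z = \frac{2}{9}$ ($Z = \left(-2\right) \left(- \frac{1}{9}\right) = \frac{2}{9} \approx 0.22222$)
$Y{\left(F,M \right)} = - \frac{3 M}{14}$ ($Y{\left(F,M \right)} = \frac{6 M}{-28} = 6 M \left(- \frac{1}{28}\right) = - \frac{3 M}{14}$)
$Y^{2}{\left(Z,R{\left(-5 \right)} \right)} = \left(- \frac{3 \cdot 4 \left(-5\right)^{2}}{14}\right)^{2} = \left(- \frac{3 \cdot 4 \cdot 25}{14}\right)^{2} = \left(\left(- \frac{3}{14}\right) 100\right)^{2} = \left(- \frac{150}{7}\right)^{2} = \frac{22500}{49}$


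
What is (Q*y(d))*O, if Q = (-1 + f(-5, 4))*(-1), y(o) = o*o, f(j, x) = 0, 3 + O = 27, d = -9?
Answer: 1944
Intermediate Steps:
O = 24 (O = -3 + 27 = 24)
y(o) = o²
Q = 1 (Q = (-1 + 0)*(-1) = -1*(-1) = 1)
(Q*y(d))*O = (1*(-9)²)*24 = (1*81)*24 = 81*24 = 1944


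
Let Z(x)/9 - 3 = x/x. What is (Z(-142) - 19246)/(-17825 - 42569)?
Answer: 9605/30197 ≈ 0.31808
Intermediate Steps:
Z(x) = 36 (Z(x) = 27 + 9*(x/x) = 27 + 9*1 = 27 + 9 = 36)
(Z(-142) - 19246)/(-17825 - 42569) = (36 - 19246)/(-17825 - 42569) = -19210/(-60394) = -19210*(-1/60394) = 9605/30197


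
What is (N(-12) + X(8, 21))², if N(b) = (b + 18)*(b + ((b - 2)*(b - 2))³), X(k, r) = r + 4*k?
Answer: 2040979128776809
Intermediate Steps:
N(b) = (18 + b)*(b + (-2 + b)⁶) (N(b) = (18 + b)*(b + ((-2 + b)*(-2 + b))³) = (18 + b)*(b + ((-2 + b)²)³) = (18 + b)*(b + (-2 + b)⁶))
(N(-12) + X(8, 21))² = (((-12)² + 18*(-12) + 18*(-2 - 12)⁶ - 12*(-2 - 12)⁶) + (21 + 4*8))² = ((144 - 216 + 18*(-14)⁶ - 12*(-14)⁶) + (21 + 32))² = ((144 - 216 + 18*7529536 - 12*7529536) + 53)² = ((144 - 216 + 135531648 - 90354432) + 53)² = (45177144 + 53)² = 45177197² = 2040979128776809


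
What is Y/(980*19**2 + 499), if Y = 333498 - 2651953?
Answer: -2318455/354279 ≈ -6.5442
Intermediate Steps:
Y = -2318455
Y/(980*19**2 + 499) = -2318455/(980*19**2 + 499) = -2318455/(980*361 + 499) = -2318455/(353780 + 499) = -2318455/354279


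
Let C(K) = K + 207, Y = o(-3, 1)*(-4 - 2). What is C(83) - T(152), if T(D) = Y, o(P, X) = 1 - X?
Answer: 290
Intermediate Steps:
Y = 0 (Y = (1 - 1*1)*(-4 - 2) = (1 - 1)*(-6) = 0*(-6) = 0)
T(D) = 0
C(K) = 207 + K
C(83) - T(152) = (207 + 83) - 1*0 = 290 + 0 = 290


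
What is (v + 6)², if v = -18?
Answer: 144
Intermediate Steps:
(v + 6)² = (-18 + 6)² = (-12)² = 144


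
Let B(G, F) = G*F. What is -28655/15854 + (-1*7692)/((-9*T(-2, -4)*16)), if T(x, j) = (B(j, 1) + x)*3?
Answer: -8175947/1712232 ≈ -4.7750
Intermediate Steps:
B(G, F) = F*G
T(x, j) = 3*j + 3*x (T(x, j) = (1*j + x)*3 = (j + x)*3 = 3*j + 3*x)
-28655/15854 + (-1*7692)/((-9*T(-2, -4)*16)) = -28655/15854 + (-1*7692)/((-9*(3*(-4) + 3*(-2))*16)) = -28655*1/15854 - 7692*(-1/(144*(-12 - 6))) = -28655/15854 - 7692/(-9*(-18)*16) = -28655/15854 - 7692/(162*16) = -28655/15854 - 7692/2592 = -28655/15854 - 7692*1/2592 = -28655/15854 - 641/216 = -8175947/1712232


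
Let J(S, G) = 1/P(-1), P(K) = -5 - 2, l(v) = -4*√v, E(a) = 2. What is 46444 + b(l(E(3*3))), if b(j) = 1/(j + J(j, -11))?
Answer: 72777755/1567 - 196*√2/1567 ≈ 46444.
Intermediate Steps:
P(K) = -7
J(S, G) = -⅐ (J(S, G) = 1/(-7) = -⅐)
b(j) = 1/(-⅐ + j) (b(j) = 1/(j - ⅐) = 1/(-⅐ + j))
46444 + b(l(E(3*3))) = 46444 + 7/(-1 + 7*(-4*√2)) = 46444 + 7/(-1 - 28*√2)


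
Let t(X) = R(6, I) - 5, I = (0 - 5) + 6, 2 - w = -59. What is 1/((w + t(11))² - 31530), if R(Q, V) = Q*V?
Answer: -1/27686 ≈ -3.6119e-5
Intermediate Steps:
w = 61 (w = 2 - 1*(-59) = 2 + 59 = 61)
I = 1 (I = -5 + 6 = 1)
t(X) = 1 (t(X) = 6*1 - 5 = 6 - 5 = 1)
1/((w + t(11))² - 31530) = 1/((61 + 1)² - 31530) = 1/(62² - 31530) = 1/(3844 - 31530) = 1/(-27686) = -1/27686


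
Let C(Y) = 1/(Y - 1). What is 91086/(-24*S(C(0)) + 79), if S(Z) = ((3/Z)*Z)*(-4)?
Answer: 91086/367 ≈ 248.19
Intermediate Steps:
C(Y) = 1/(-1 + Y)
S(Z) = -12 (S(Z) = 3*(-4) = -12)
91086/(-24*S(C(0)) + 79) = 91086/(-24*(-12) + 79) = 91086/(288 + 79) = 91086/367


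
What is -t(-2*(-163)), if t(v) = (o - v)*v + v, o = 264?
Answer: 19886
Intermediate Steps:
t(v) = v + v*(264 - v) (t(v) = (264 - v)*v + v = v*(264 - v) + v = v + v*(264 - v))
-t(-2*(-163)) = -(-2*(-163))*(265 - (-2)*(-163)) = -326*(265 - 1*326) = -326*(265 - 326) = -326*(-61) = -1*(-19886) = 19886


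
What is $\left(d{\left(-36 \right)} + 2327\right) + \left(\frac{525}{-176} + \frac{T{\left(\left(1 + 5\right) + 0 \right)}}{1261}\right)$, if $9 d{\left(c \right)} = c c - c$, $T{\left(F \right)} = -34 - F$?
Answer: $\frac{548622535}{221936} \approx 2472.0$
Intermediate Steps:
$d{\left(c \right)} = - \frac{c}{9} + \frac{c^{2}}{9}$ ($d{\left(c \right)} = \frac{c c - c}{9} = \frac{c^{2} - c}{9} = - \frac{c}{9} + \frac{c^{2}}{9}$)
$\left(d{\left(-36 \right)} + 2327\right) + \left(\frac{525}{-176} + \frac{T{\left(\left(1 + 5\right) + 0 \right)}}{1261}\right) = \left(\frac{1}{9} \left(-36\right) \left(-1 - 36\right) + 2327\right) + \left(\frac{525}{-176} + \frac{-34 - \left(\left(1 + 5\right) + 0\right)}{1261}\right) = \left(\frac{1}{9} \left(-36\right) \left(-37\right) + 2327\right) + \left(525 \left(- \frac{1}{176}\right) + \left(-34 - \left(6 + 0\right)\right) \frac{1}{1261}\right) = \left(148 + 2327\right) - \left(\frac{525}{176} - \left(-34 - 6\right) \frac{1}{1261}\right) = 2475 - \left(\frac{525}{176} - \left(-34 - 6\right) \frac{1}{1261}\right) = 2475 - \frac{669065}{221936} = \frac{548622535}{221936}$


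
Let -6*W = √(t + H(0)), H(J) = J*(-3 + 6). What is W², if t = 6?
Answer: ⅙ ≈ 0.16667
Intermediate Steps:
H(J) = 3*J (H(J) = J*3 = 3*J)
W = -√6/6 (W = -√(6 + 3*0)/6 = -√(6 + 0)/6 = -√6/6 ≈ -0.40825)
W² = (-√6/6)² = ⅙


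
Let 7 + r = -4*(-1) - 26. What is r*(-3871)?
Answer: 112259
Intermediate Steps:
r = -29 (r = -7 + (-4*(-1) - 26) = -7 + (4 - 26) = -7 - 22 = -29)
r*(-3871) = -29*(-3871) = 112259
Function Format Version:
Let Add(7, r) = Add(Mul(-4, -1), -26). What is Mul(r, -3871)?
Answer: 112259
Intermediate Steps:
r = -29 (r = Add(-7, Add(Mul(-4, -1), -26)) = Add(-7, Add(4, -26)) = Add(-7, -22) = -29)
Mul(r, -3871) = Mul(-29, -3871) = 112259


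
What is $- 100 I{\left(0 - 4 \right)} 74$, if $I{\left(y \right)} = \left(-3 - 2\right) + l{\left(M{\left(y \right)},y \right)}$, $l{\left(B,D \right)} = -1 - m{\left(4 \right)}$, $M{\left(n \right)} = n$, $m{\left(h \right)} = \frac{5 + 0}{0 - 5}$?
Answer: $37000$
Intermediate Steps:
$m{\left(h \right)} = -1$ ($m{\left(h \right)} = \frac{5}{-5} = 5 \left(- \frac{1}{5}\right) = -1$)
$l{\left(B,D \right)} = 0$ ($l{\left(B,D \right)} = -1 - -1 = -1 + 1 = 0$)
$I{\left(y \right)} = -5$ ($I{\left(y \right)} = \left(-3 - 2\right) + 0 = -5 + 0 = -5$)
$- 100 I{\left(0 - 4 \right)} 74 = \left(-100\right) \left(-5\right) 74 = 500 \cdot 74 = 37000$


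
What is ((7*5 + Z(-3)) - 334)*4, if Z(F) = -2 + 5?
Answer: -1184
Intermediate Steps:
Z(F) = 3
((7*5 + Z(-3)) - 334)*4 = ((7*5 + 3) - 334)*4 = ((35 + 3) - 334)*4 = (38 - 334)*4 = -296*4 = -1184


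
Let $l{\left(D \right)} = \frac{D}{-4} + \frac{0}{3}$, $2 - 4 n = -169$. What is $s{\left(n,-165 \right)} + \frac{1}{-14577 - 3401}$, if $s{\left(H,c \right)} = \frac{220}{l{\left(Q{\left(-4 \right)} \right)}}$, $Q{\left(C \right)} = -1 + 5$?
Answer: $- \frac{3955161}{17978} \approx -220.0$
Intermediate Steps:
$Q{\left(C \right)} = 4$
$n = \frac{171}{4}$ ($n = \frac{1}{2} - - \frac{169}{4} = \frac{1}{2} + \frac{169}{4} = \frac{171}{4} \approx 42.75$)
$l{\left(D \right)} = - \frac{D}{4}$ ($l{\left(D \right)} = D \left(- \frac{1}{4}\right) + 0 \cdot \frac{1}{3} = - \frac{D}{4} + 0 = - \frac{D}{4}$)
$s{\left(H,c \right)} = -220$ ($s{\left(H,c \right)} = \frac{220}{\left(- \frac{1}{4}\right) 4} = \frac{220}{-1} = 220 \left(-1\right) = -220$)
$s{\left(n,-165 \right)} + \frac{1}{-14577 - 3401} = -220 + \frac{1}{-14577 - 3401} = -220 + \frac{1}{-17978} = -220 - \frac{1}{17978} = - \frac{3955161}{17978}$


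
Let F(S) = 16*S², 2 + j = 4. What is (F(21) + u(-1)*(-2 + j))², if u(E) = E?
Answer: 49787136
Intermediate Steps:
j = 2 (j = -2 + 4 = 2)
(F(21) + u(-1)*(-2 + j))² = (16*21² - (-2 + 2))² = (16*441 - 1*0)² = (7056 + 0)² = 7056² = 49787136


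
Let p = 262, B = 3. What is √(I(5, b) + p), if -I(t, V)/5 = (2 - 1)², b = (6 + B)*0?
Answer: √257 ≈ 16.031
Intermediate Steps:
b = 0 (b = (6 + 3)*0 = 9*0 = 0)
I(t, V) = -5 (I(t, V) = -5*(2 - 1)² = -5*1² = -5*1 = -5)
√(I(5, b) + p) = √(-5 + 262) = √257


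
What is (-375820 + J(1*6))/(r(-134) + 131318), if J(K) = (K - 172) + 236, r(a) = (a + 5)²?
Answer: -375750/147959 ≈ -2.5396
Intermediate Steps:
r(a) = (5 + a)²
J(K) = 64 + K (J(K) = (-172 + K) + 236 = 64 + K)
(-375820 + J(1*6))/(r(-134) + 131318) = (-375820 + (64 + 1*6))/((5 - 134)² + 131318) = (-375820 + (64 + 6))/((-129)² + 131318) = (-375820 + 70)/(16641 + 131318) = -375750/147959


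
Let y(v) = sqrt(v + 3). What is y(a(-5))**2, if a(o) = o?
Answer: -2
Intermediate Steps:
y(v) = sqrt(3 + v)
y(a(-5))**2 = (sqrt(3 - 5))**2 = (sqrt(-2))**2 = (I*sqrt(2))**2 = -2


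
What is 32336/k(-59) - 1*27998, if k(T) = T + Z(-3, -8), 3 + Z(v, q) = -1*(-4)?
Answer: -828110/29 ≈ -28556.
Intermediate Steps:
Z(v, q) = 1 (Z(v, q) = -3 - 1*(-4) = -3 + 4 = 1)
k(T) = 1 + T (k(T) = T + 1 = 1 + T)
32336/k(-59) - 1*27998 = 32336/(1 - 59) - 1*27998 = 32336/(-58) - 27998 = 32336*(-1/58) - 27998 = -16168/29 - 27998 = -828110/29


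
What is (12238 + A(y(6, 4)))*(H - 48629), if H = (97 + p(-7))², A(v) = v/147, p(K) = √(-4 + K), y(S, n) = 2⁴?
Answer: -23525549154/49 + 349006388*I*√11/147 ≈ -4.8011e+8 + 7.8743e+6*I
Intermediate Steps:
y(S, n) = 16
A(v) = v/147 (A(v) = v*(1/147) = v/147)
H = (97 + I*√11)² (H = (97 + √(-4 - 7))² = (97 + √(-11))² = (97 + I*√11)² ≈ 9398.0 + 643.42*I)
(12238 + A(y(6, 4)))*(H - 48629) = (12238 + (1/147)*16)*((97 + I*√11)² - 48629) = (12238 + 16/147)*(-48629 + (97 + I*√11)²) = 1799002*(-48629 + (97 + I*√11)²)/147 = -12497666894/21 + 1799002*(97 + I*√11)²/147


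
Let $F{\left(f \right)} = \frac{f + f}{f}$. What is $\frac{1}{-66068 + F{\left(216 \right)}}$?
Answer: $- \frac{1}{66066} \approx -1.5136 \cdot 10^{-5}$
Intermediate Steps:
$F{\left(f \right)} = 2$ ($F{\left(f \right)} = \frac{2 f}{f} = 2$)
$\frac{1}{-66068 + F{\left(216 \right)}} = \frac{1}{-66068 + 2} = \frac{1}{-66066} = - \frac{1}{66066}$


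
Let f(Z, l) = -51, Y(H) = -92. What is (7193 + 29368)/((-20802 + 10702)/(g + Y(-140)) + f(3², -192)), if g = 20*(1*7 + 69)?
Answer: -13052277/20732 ≈ -629.57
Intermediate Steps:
g = 1520 (g = 20*(7 + 69) = 20*76 = 1520)
(7193 + 29368)/((-20802 + 10702)/(g + Y(-140)) + f(3², -192)) = (7193 + 29368)/((-20802 + 10702)/(1520 - 92) - 51) = 36561/(-10100/1428 - 51) = 36561/(-10100*1/1428 - 51) = 36561/(-2525/357 - 51) = 36561/(-20732/357) = 36561*(-357/20732) = -13052277/20732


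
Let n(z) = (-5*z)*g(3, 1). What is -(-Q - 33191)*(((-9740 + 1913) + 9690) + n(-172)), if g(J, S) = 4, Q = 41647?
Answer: 396865914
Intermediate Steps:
n(z) = -20*z (n(z) = -5*z*4 = -20*z)
-(-Q - 33191)*(((-9740 + 1913) + 9690) + n(-172)) = -(-1*41647 - 33191)*(((-9740 + 1913) + 9690) - 20*(-172)) = -(-41647 - 33191)*((-7827 + 9690) + 3440) = -(-74838)*(1863 + 3440) = -(-74838)*5303 = -1*(-396865914) = 396865914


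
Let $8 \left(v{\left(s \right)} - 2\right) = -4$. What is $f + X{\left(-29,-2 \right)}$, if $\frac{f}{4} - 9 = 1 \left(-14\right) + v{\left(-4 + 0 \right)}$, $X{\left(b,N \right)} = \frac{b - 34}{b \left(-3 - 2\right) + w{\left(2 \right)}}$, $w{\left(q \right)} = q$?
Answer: $- \frac{101}{7} \approx -14.429$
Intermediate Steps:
$v{\left(s \right)} = \frac{3}{2}$ ($v{\left(s \right)} = 2 + \frac{1}{8} \left(-4\right) = 2 - \frac{1}{2} = \frac{3}{2}$)
$X{\left(b,N \right)} = \frac{-34 + b}{2 - 5 b}$ ($X{\left(b,N \right)} = \frac{b - 34}{b \left(-3 - 2\right) + 2} = \frac{-34 + b}{b \left(-5\right) + 2} = \frac{-34 + b}{- 5 b + 2} = \frac{-34 + b}{2 - 5 b}$)
$f = -14$ ($f = 36 + 4 \left(1 \left(-14\right) + \frac{3}{2}\right) = 36 + 4 \left(-14 + \frac{3}{2}\right) = 36 + 4 \left(- \frac{25}{2}\right) = 36 - 50 = -14$)
$f + X{\left(-29,-2 \right)} = -14 + \frac{34 - -29}{-2 + 5 \left(-29\right)} = -14 + \frac{34 + 29}{-2 - 145} = -14 + \frac{1}{-147} \cdot 63 = -14 - \frac{3}{7} = - \frac{101}{7}$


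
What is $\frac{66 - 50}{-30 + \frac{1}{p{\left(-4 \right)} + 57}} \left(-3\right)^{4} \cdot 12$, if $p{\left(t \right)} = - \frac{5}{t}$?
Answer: $- \frac{1811808}{3493} \approx -518.7$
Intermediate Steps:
$\frac{66 - 50}{-30 + \frac{1}{p{\left(-4 \right)} + 57}} \left(-3\right)^{4} \cdot 12 = \frac{66 - 50}{-30 + \frac{1}{- \frac{5}{-4} + 57}} \left(-3\right)^{4} \cdot 12 = \frac{16}{-30 + \frac{1}{\left(-5\right) \left(- \frac{1}{4}\right) + 57}} \cdot 81 \cdot 12 = \frac{16}{-30 + \frac{1}{\frac{5}{4} + 57}} \cdot 972 = \frac{16}{-30 + \frac{1}{\frac{233}{4}}} \cdot 972 = \frac{16}{-30 + \frac{4}{233}} \cdot 972 = \frac{16}{- \frac{6986}{233}} \cdot 972 = 16 \left(- \frac{233}{6986}\right) 972 = \left(- \frac{1864}{3493}\right) 972 = - \frac{1811808}{3493}$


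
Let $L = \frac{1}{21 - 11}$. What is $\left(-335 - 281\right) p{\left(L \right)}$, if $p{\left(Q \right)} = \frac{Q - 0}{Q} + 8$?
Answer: $-5544$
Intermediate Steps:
$L = \frac{1}{10} \approx 0.1$
$p{\left(Q \right)} = 9$ ($p{\left(Q \right)} = \frac{Q + 0}{Q} + 8 = \frac{Q}{Q} + 8 = 1 + 8 = 9$)
$\left(-335 - 281\right) p{\left(L \right)} = \left(-335 - 281\right) 9 = \left(-616\right) 9 = -5544$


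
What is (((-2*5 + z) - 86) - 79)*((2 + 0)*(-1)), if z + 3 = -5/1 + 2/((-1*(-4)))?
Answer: 365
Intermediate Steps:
z = -15/2 (z = -3 + (-5/1 + 2/((-1*(-4)))) = -3 + (-5*1 + 2/4) = -3 + (-5 + 2*(¼)) = -3 + (-5 + ½) = -3 - 9/2 = -15/2 ≈ -7.5000)
(((-2*5 + z) - 86) - 79)*((2 + 0)*(-1)) = (((-2*5 - 15/2) - 86) - 79)*((2 + 0)*(-1)) = (((-10 - 15/2) - 86) - 79)*(2*(-1)) = ((-35/2 - 86) - 79)*(-2) = (-207/2 - 79)*(-2) = -365/2*(-2) = 365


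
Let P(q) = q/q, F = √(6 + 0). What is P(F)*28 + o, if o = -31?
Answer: -3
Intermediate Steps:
F = √6 ≈ 2.4495
P(q) = 1
P(F)*28 + o = 1*28 - 31 = 28 - 31 = -3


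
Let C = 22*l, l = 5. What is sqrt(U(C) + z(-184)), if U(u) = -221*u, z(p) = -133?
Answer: I*sqrt(24443) ≈ 156.34*I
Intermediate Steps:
C = 110 (C = 22*5 = 110)
sqrt(U(C) + z(-184)) = sqrt(-221*110 - 133) = sqrt(-24310 - 133) = sqrt(-24443) = I*sqrt(24443)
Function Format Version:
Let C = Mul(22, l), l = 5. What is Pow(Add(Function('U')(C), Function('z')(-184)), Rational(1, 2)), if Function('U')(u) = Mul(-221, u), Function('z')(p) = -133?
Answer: Mul(I, Pow(24443, Rational(1, 2))) ≈ Mul(156.34, I)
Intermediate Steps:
C = 110 (C = Mul(22, 5) = 110)
Pow(Add(Function('U')(C), Function('z')(-184)), Rational(1, 2)) = Pow(Add(Mul(-221, 110), -133), Rational(1, 2)) = Pow(Add(-24310, -133), Rational(1, 2)) = Pow(-24443, Rational(1, 2)) = Mul(I, Pow(24443, Rational(1, 2)))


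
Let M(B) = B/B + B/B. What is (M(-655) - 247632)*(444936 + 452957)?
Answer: -222345243590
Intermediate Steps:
M(B) = 2 (M(B) = 1 + 1 = 2)
(M(-655) - 247632)*(444936 + 452957) = (2 - 247632)*(444936 + 452957) = -247630*897893 = -222345243590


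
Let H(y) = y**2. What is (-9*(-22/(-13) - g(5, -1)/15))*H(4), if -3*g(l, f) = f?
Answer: -15632/65 ≈ -240.49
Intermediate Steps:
g(l, f) = -f/3
(-9*(-22/(-13) - g(5, -1)/15))*H(4) = -9*(-22/(-13) - (-1)*(-1)/3/15)*4**2 = -9*(-22*(-1/13) - 1*1/3*(1/15))*16 = -9*(22/13 - 1/3*1/15)*16 = -9*(22/13 - 1/45)*16 = -9*977/585*16 = -977/65*16 = -15632/65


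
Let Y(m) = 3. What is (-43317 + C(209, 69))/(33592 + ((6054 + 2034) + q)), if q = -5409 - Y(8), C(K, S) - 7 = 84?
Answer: -21613/18134 ≈ -1.1918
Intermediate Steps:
C(K, S) = 91 (C(K, S) = 7 + 84 = 91)
q = -5412 (q = -5409 - 1*3 = -5409 - 3 = -5412)
(-43317 + C(209, 69))/(33592 + ((6054 + 2034) + q)) = (-43317 + 91)/(33592 + ((6054 + 2034) - 5412)) = -43226/(33592 + (8088 - 5412)) = -43226/(33592 + 2676) = -43226/36268 = -43226*1/36268 = -21613/18134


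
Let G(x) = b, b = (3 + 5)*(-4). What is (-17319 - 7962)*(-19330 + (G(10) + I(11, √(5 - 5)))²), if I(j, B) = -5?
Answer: 454072041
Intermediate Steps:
b = -32 (b = 8*(-4) = -32)
G(x) = -32
(-17319 - 7962)*(-19330 + (G(10) + I(11, √(5 - 5)))²) = (-17319 - 7962)*(-19330 + (-32 - 5)²) = -25281*(-19330 + (-37)²) = -25281*(-19330 + 1369) = -25281*(-17961) = 454072041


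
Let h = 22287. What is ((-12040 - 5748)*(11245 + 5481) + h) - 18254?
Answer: -297518055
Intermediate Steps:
((-12040 - 5748)*(11245 + 5481) + h) - 18254 = ((-12040 - 5748)*(11245 + 5481) + 22287) - 18254 = (-17788*16726 + 22287) - 18254 = (-297522088 + 22287) - 18254 = -297499801 - 18254 = -297518055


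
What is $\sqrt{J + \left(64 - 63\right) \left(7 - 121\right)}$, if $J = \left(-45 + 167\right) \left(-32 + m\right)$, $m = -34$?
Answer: $i \sqrt{8166} \approx 90.366 i$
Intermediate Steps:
$J = -8052$ ($J = \left(-45 + 167\right) \left(-32 - 34\right) = 122 \left(-66\right) = -8052$)
$\sqrt{J + \left(64 - 63\right) \left(7 - 121\right)} = \sqrt{-8052 + \left(64 - 63\right) \left(7 - 121\right)} = \sqrt{-8052 + 1 \left(-114\right)} = \sqrt{-8052 - 114} = \sqrt{-8166} = i \sqrt{8166}$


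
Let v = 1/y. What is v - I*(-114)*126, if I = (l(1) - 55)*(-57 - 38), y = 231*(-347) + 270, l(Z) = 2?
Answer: 5777646730379/79887 ≈ 7.2323e+7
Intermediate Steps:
y = -79887 (y = -80157 + 270 = -79887)
I = 5035 (I = (2 - 55)*(-57 - 38) = -53*(-95) = 5035)
v = -1/79887 (v = 1/(-79887) = -1/79887 ≈ -1.2518e-5)
v - I*(-114)*126 = -1/79887 - 5035*(-114)*126 = -1/79887 - (-573990)*126 = -1/79887 - 1*(-72322740) = -1/79887 + 72322740 = 5777646730379/79887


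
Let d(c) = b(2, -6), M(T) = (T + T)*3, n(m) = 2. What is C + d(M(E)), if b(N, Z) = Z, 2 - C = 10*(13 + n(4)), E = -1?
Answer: -154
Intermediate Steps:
M(T) = 6*T (M(T) = (2*T)*3 = 6*T)
C = -148 (C = 2 - 10*(13 + 2) = 2 - 10*15 = 2 - 1*150 = 2 - 150 = -148)
d(c) = -6
C + d(M(E)) = -148 - 6 = -154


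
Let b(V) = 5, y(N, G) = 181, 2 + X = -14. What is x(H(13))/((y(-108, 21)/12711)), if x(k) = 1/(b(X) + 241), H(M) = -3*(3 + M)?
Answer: 4237/14842 ≈ 0.28547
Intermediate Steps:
X = -16 (X = -2 - 14 = -16)
H(M) = -9 - 3*M
x(k) = 1/246 (x(k) = 1/(5 + 241) = 1/246)
x(H(13))/((y(-108, 21)/12711)) = 1/(246*((181/12711))) = 1/(246*((181*(1/12711)))) = 1/(246*(181/12711)) = (1/246)*(12711/181) = 4237/14842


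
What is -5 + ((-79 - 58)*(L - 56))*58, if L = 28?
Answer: 222483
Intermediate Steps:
-5 + ((-79 - 58)*(L - 56))*58 = -5 + ((-79 - 58)*(28 - 56))*58 = -5 - 137*(-28)*58 = -5 + 3836*58 = -5 + 222488 = 222483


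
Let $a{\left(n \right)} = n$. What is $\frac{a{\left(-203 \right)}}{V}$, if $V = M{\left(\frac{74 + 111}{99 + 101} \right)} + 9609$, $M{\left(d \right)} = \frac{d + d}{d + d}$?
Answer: $- \frac{203}{9610} \approx -0.021124$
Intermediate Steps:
$M{\left(d \right)} = 1$ ($M{\left(d \right)} = \frac{2 d}{2 d} = 2 d \frac{1}{2 d} = 1$)
$V = 9610$ ($V = 1 + 9609 = 9610$)
$\frac{a{\left(-203 \right)}}{V} = - \frac{203}{9610}$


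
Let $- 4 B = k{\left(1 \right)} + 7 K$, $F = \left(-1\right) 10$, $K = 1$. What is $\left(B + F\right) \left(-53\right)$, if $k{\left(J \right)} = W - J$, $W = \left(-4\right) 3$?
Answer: $\frac{901}{2} \approx 450.5$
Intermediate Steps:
$W = -12$
$k{\left(J \right)} = -12 - J$
$F = -10$
$B = \frac{3}{2}$ ($B = - \frac{\left(-12 - 1\right) + 7 \cdot 1}{4} = - \frac{\left(-12 - 1\right) + 7}{4} = - \frac{-13 + 7}{4} = \left(- \frac{1}{4}\right) \left(-6\right) = \frac{3}{2} \approx 1.5$)
$\left(B + F\right) \left(-53\right) = \left(\frac{3}{2} - 10\right) \left(-53\right) = \left(- \frac{17}{2}\right) \left(-53\right) = \frac{901}{2}$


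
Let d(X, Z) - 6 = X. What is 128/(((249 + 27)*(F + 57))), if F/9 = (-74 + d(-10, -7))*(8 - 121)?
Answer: 32/5477427 ≈ 5.8422e-6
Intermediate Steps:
d(X, Z) = 6 + X
F = 79326 (F = 9*((-74 + (6 - 10))*(8 - 121)) = 9*((-74 - 4)*(-113)) = 9*(-78*(-113)) = 9*8814 = 79326)
128/(((249 + 27)*(F + 57))) = 128/(((249 + 27)*(79326 + 57))) = 128/((276*79383)) = 128/21909708 = 128*(1/21909708) = 32/5477427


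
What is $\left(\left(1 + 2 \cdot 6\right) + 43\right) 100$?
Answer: $5600$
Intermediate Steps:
$\left(\left(1 + 2 \cdot 6\right) + 43\right) 100 = \left(\left(1 + 12\right) + 43\right) 100 = \left(13 + 43\right) 100 = 56 \cdot 100 = 5600$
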